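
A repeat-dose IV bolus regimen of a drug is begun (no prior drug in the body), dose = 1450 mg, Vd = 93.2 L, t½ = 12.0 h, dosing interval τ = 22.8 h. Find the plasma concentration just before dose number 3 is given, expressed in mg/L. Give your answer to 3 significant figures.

5.29 mg/L

C₀ per dose = Dose / Vd = 1450 / 93.2 = 15.56 mg/L
k = ln2 / t½ = 0.693147 / 12.0 = 0.05776 h⁻¹
Fraction remaining after one interval: r = e^(−kτ) = e^(−0.05776 × 22.8) = 0.2680
Before dose 3, 2 doses have been given (aged 1τ, 2τ).
C_trough = C₀ × (r + r²) = 15.56 × (0.2680 + 0.07182) = 5.288 mg/L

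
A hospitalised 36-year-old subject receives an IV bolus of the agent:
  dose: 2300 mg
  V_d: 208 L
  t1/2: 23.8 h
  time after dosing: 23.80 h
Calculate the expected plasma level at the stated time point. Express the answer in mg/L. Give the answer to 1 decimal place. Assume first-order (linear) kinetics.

C₀ = Dose / Vd = 2300 / 208 = 11.06 mg/L
k = ln2 / t½ = 0.693147 / 23.8 = 0.02912 h⁻¹
t / t½ = 23.80 / 23.8 = 1 half-lives
C = C₀ × (1/2)^1 = 11.06 × 0.5000 = 5.530 mg/L

5.5 mg/L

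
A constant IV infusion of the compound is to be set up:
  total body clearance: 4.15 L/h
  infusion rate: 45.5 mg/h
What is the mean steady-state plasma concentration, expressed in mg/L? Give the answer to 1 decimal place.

11.0 mg/L

At steady state Css = R₀ / CL = 45.5 / 4.150 = 10.96 mg/L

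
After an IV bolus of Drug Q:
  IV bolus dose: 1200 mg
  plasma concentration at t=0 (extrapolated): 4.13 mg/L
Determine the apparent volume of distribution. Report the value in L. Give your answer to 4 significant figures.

290.6 L

Vd = Dose / C₀ = 1200 / 4.13 = 290.6 L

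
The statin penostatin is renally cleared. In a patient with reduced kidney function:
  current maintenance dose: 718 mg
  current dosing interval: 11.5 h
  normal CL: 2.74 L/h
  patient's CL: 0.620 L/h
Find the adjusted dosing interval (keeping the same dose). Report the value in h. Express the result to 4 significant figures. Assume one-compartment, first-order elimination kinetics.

50.82 h

To keep the same average steady-state level, dosing rate must scale with clearance.
CL ratio = 0.620 / 2.74 = 0.2263
New interval (same dose) = 11.5 / 0.2263 = 50.82 h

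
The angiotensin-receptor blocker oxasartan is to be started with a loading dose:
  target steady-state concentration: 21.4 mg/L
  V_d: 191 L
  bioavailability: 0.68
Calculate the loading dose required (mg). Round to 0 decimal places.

LD = Css × Vd / F = 21.4 × 191 / 0.68 = 6011 mg

6011 mg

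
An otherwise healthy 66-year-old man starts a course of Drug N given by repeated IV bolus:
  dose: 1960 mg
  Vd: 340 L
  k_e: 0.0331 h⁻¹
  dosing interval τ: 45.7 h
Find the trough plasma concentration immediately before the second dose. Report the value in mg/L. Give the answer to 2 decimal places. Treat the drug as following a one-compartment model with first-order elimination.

C₀ per dose = Dose / Vd = 1960 / 340 = 5.765 mg/L
Fraction remaining after one interval: r = e^(−kτ) = e^(−0.03310 × 45.7) = 0.2203
Before dose 2, 1 dose has been given (aged 1τ).
C_trough = C₀ × r = 5.765 × 0.2203 = 1.270 mg/L

1.27 mg/L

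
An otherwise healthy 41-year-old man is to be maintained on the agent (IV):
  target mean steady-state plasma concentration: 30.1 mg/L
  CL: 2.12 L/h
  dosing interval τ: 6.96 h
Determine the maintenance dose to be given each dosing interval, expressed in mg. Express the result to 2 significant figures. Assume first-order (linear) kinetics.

440 mg

At steady state, Dose/τ = Css × CL.
Dose = Css × CL × τ = 30.1 × 2.120 × 6.96 = 444.1 mg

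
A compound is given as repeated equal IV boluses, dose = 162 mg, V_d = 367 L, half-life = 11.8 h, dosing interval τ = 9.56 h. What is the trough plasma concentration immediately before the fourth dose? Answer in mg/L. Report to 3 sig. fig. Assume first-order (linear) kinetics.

0.477 mg/L

C₀ per dose = Dose / Vd = 162 / 367 = 0.4414 mg/L
k = ln2 / t½ = 0.693147 / 11.8 = 0.05874 h⁻¹
Fraction remaining after one interval: r = e^(−kτ) = e^(−0.05874 × 9.56) = 0.5703
Before dose 4, 3 doses have been given (aged 1τ, 2τ, 3τ).
C_trough = C₀ × (r + r² + … + r^3) = C₀ × r(1−r^3)/(1−r)
        = 0.4414 × 0.5703 × (1 − 0.1855) / (1 − 0.5703) = 0.4772 mg/L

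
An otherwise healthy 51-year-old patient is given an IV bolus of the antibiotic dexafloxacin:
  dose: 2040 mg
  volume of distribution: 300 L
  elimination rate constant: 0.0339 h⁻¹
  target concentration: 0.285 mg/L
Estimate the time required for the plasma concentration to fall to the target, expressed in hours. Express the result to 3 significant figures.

93.6 h

C₀ = Dose / Vd = 2040 / 300 = 6.800 mg/L
t = ln(C₀ / C) / k = ln(6.800 / 0.285) / 0.03390
  = ln(23.86) / 0.03390 = 3.172 / 0.03390 = 93.57 h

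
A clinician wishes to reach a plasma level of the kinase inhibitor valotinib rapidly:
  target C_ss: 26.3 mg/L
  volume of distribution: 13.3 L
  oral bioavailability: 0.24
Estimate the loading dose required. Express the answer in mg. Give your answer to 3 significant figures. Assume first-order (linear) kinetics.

1460 mg

LD = Css × Vd / F = 26.3 × 13.3 / 0.24 = 1457 mg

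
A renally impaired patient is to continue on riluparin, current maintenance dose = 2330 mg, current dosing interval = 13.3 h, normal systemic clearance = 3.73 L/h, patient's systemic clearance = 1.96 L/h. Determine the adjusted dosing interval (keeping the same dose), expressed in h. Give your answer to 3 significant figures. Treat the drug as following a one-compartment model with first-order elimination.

To keep the same average steady-state level, dosing rate must scale with clearance.
CL ratio = 1.96 / 3.73 = 0.5255
New interval (same dose) = 13.3 / 0.5255 = 25.31 h

25.3 h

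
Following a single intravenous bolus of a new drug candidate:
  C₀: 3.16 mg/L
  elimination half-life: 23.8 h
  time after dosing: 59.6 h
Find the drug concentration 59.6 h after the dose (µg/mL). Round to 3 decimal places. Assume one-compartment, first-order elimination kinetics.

k = ln2 / t½ = 0.693147 / 23.8 = 0.02912 h⁻¹
C = C₀ · e^(−k·t) = 3.160 × e^(−0.02912 × 59.6)
  = 3.160 × 0.1763 = 0.5571 mg/L
(0.5571 mg/L = 0.5571 µg/mL)

0.557 µg/mL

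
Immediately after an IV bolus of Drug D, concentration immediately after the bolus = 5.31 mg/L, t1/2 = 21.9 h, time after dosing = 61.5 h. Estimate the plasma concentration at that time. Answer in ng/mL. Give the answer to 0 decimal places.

k = ln2 / t½ = 0.693147 / 21.9 = 0.03165 h⁻¹
C = C₀ · e^(−k·t) = 5.310 × e^(−0.03165 × 61.5)
  = 5.310 × 0.1428 = 0.7583 mg/L
Convert: 0.7583 mg/L × 1000 = 758.3 ng/mL

758 ng/mL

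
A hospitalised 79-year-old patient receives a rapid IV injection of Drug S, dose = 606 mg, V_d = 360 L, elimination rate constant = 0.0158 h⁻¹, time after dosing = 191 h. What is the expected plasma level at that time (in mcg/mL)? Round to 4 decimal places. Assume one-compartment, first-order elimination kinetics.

C₀ = Dose / Vd = 606.0 / 360 = 1.683 mg/L
C = C₀ · e^(−k·t) = 1.683 × e^(−0.01580 × 191)
  = 1.683 × 0.04891 = 0.08232 mg/L
(0.08232 mg/L = 0.08232 mcg/mL)

0.0823 mcg/mL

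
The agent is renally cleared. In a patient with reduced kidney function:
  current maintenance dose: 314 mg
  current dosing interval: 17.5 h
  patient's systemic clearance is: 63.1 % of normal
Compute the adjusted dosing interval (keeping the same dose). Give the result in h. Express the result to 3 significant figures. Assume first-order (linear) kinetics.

To keep the same average steady-state level, dosing rate must scale with clearance.
CL ratio = 63.1 / 100 = 0.6310
New interval (same dose) = 17.5 / 0.6310 = 27.73 h

27.7 h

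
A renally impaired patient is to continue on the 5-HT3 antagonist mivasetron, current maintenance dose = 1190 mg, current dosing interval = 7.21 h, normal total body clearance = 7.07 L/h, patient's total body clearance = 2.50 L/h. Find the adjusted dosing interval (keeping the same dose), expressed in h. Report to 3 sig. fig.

20.4 h

To keep the same average steady-state level, dosing rate must scale with clearance.
CL ratio = 2.50 / 7.07 = 0.3536
New interval (same dose) = 7.21 / 0.3536 = 20.39 h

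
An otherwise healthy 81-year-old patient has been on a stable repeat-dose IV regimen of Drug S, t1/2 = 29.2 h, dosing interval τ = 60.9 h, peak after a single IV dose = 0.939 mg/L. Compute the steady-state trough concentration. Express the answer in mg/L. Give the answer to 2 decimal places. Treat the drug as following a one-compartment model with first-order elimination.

k = ln2 / t½ = 0.693147 / 29.2 = 0.02374 h⁻¹
e^(−kτ) = e^(−0.02374 × 60.9) = 0.2356
Accumulation ratio R = 1 / (1 − e^(−kτ)) = 1 / (1 − 0.2356) = 1.308
Steady-state trough = C₀ × R × e^(−kτ) = 0.939 × 1.308 × 0.2356 = 0.2894 mg/L

0.29 mg/L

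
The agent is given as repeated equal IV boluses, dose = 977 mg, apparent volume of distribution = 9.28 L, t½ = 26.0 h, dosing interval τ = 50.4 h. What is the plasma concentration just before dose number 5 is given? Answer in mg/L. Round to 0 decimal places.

37 mg/L

C₀ per dose = Dose / Vd = 977 / 9.28 = 105.3 mg/L
k = ln2 / t½ = 0.693147 / 26.0 = 0.02666 h⁻¹
Fraction remaining after one interval: r = e^(−kτ) = e^(−0.02666 × 50.4) = 0.2609
Before dose 5, 4 doses have been given (aged 1τ, 2τ, 3τ, 4τ).
C_trough = C₀ × (r + r² + … + r^4) = C₀ × r(1−r^4)/(1−r)
        = 105.3 × 0.2609 × (1 − 0.004633) / (1 − 0.2609) = 37.00 mg/L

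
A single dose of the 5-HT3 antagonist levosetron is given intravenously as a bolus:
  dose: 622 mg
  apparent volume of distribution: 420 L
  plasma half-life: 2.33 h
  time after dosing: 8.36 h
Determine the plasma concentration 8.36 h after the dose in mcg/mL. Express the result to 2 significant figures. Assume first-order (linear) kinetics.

C₀ = Dose / Vd = 622.0 / 420 = 1.481 mg/L
k = ln2 / t½ = 0.693147 / 2.33 = 0.2975 h⁻¹
C = C₀ · e^(−k·t) = 1.481 × e^(−0.2975 × 8.36)
  = 1.481 × 0.08315 = 0.1231 mg/L
(0.1231 mg/L = 0.1231 mcg/mL)

0.12 mcg/mL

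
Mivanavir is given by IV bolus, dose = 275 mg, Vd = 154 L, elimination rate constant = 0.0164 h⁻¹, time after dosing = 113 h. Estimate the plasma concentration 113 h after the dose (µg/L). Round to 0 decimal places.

280 µg/L

C₀ = Dose / Vd = 275.0 / 154 = 1.786 mg/L
C = C₀ · e^(−k·t) = 1.786 × e^(−0.01640 × 113)
  = 1.786 × 0.1567 = 0.2799 mg/L
Convert: 0.2799 mg/L × 1000 = 279.9 µg/L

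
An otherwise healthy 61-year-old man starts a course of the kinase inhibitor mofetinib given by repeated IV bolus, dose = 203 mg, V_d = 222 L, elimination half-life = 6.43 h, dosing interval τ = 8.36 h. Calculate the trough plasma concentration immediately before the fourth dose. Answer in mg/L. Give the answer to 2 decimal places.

0.58 mg/L

C₀ per dose = Dose / Vd = 203 / 222 = 0.9144 mg/L
k = ln2 / t½ = 0.693147 / 6.43 = 0.1078 h⁻¹
Fraction remaining after one interval: r = e^(−kτ) = e^(−0.1078 × 8.36) = 0.4061
Before dose 4, 3 doses have been given (aged 1τ, 2τ, 3τ).
C_trough = C₀ × (r + r² + … + r^3) = C₀ × r(1−r^3)/(1−r)
        = 0.9144 × 0.4061 × (1 − 0.06697) / (1 − 0.4061) = 0.5834 mg/L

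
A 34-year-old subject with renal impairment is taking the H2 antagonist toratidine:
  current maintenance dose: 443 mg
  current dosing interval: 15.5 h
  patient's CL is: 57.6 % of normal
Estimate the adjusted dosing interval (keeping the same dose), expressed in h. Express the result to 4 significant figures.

To keep the same average steady-state level, dosing rate must scale with clearance.
CL ratio = 57.6 / 100 = 0.5760
New interval (same dose) = 15.5 / 0.5760 = 26.91 h

26.91 h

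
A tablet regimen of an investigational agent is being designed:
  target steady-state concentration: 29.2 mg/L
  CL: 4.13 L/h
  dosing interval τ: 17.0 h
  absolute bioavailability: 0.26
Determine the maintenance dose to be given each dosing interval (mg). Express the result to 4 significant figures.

7885 mg

At steady state, F × (Dose/τ) = Css × CL.
Dose = Css × CL × τ / F = 29.2 × 4.130 × 17.0 / 0.26 = 7885 mg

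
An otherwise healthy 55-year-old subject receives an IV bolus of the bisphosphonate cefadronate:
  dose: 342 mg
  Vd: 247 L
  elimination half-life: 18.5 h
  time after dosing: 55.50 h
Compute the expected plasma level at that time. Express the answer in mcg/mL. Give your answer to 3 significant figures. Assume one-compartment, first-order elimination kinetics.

0.173 mcg/mL

C₀ = Dose / Vd = 342.0 / 247 = 1.385 mg/L
k = ln2 / t½ = 0.693147 / 18.5 = 0.03747 h⁻¹
t / t½ = 55.50 / 18.5 = 3 half-lives
C = C₀ × (1/2)^3 = 1.385 × 0.1250 = 0.1731 mg/L
(0.1731 mg/L = 0.1731 mcg/mL)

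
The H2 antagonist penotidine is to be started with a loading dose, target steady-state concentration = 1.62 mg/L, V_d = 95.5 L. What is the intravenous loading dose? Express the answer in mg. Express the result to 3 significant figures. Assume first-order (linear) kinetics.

LD = Css × Vd = 1.62 × 95.5 = 154.7 mg

155 mg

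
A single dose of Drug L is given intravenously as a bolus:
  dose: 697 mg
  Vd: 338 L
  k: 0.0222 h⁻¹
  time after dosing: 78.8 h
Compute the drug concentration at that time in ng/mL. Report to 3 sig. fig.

359 ng/mL

C₀ = Dose / Vd = 697.0 / 338 = 2.062 mg/L
C = C₀ · e^(−k·t) = 2.062 × e^(−0.02220 × 78.8)
  = 2.062 × 0.1739 = 0.3586 mg/L
Convert: 0.3586 mg/L × 1000 = 358.6 ng/mL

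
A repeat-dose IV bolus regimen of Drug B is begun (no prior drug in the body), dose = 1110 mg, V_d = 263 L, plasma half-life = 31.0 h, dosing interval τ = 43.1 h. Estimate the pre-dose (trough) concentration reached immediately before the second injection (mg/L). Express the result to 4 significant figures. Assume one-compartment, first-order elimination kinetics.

C₀ per dose = Dose / Vd = 1110 / 263 = 4.221 mg/L
k = ln2 / t½ = 0.693147 / 31.0 = 0.02236 h⁻¹
Fraction remaining after one interval: r = e^(−kτ) = e^(−0.02236 × 43.1) = 0.3815
Before dose 2, 1 dose has been given (aged 1τ).
C_trough = C₀ × r = 4.221 × 0.3815 = 1.610 mg/L

1.610 mg/L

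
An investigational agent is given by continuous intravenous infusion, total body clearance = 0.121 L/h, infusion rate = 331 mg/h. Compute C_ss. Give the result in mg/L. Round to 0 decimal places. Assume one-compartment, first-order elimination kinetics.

At steady state Css = R₀ / CL = 331 / 0.1210 = 2736 mg/L

2736 mg/L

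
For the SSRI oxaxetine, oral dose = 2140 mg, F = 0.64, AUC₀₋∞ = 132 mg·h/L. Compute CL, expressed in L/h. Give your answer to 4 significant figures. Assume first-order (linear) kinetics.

CL = F·Dose / AUC = 0.64 × 2140 / 132 = 10.38 L/h

10.38 L/h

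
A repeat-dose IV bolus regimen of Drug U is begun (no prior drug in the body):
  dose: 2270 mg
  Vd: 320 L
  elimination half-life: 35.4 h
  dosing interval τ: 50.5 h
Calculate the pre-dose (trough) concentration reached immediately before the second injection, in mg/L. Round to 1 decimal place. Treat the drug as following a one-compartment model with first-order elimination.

2.6 mg/L

C₀ per dose = Dose / Vd = 2270 / 320 = 7.094 mg/L
k = ln2 / t½ = 0.693147 / 35.4 = 0.01958 h⁻¹
Fraction remaining after one interval: r = e^(−kτ) = e^(−0.01958 × 50.5) = 0.3720
Before dose 2, 1 dose has been given (aged 1τ).
C_trough = C₀ × r = 7.094 × 0.3720 = 2.639 mg/L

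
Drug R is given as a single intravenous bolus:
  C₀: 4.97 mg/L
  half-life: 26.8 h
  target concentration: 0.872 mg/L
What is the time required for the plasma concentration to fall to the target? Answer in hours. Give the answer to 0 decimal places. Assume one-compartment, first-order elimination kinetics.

67 h

k = ln2 / t½ = 0.693147 / 26.8 = 0.02586 h⁻¹
t = ln(C₀ / C) / k = ln(4.970 / 0.872) / 0.02586
  = ln(5.700) / 0.02586 = 1.740 / 0.02586 = 67.29 h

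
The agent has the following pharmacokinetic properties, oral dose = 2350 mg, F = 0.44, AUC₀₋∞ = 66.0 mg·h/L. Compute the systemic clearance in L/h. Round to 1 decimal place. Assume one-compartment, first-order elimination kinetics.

15.7 L/h

CL = F·Dose / AUC = 0.44 × 2350 / 66.0 = 15.67 L/h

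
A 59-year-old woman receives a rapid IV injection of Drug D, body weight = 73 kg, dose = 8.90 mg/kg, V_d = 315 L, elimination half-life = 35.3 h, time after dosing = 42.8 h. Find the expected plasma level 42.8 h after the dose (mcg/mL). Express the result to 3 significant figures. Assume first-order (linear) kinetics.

Total dose = 8.90 × 73 = 649.7 mg
C₀ = Dose / Vd = 649.7 / 315 = 2.063 mg/L
k = ln2 / t½ = 0.693147 / 35.3 = 0.01964 h⁻¹
C = C₀ · e^(−k·t) = 2.063 × e^(−0.01964 × 42.8)
  = 2.063 × 0.4315 = 0.8902 mg/L
(0.8902 mg/L = 0.8902 mcg/mL)

0.890 mcg/mL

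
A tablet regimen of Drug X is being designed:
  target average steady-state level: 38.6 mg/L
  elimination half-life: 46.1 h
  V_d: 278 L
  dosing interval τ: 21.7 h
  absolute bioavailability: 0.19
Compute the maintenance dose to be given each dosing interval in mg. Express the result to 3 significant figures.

k = ln2 / t½ = 0.693147 / 46.1 = 0.01504 h⁻¹
CL = k × Vd = 0.01504 × 278 = 4.181 L/h
At steady state, F × (Dose/τ) = Css × CL.
Dose = Css × CL × τ / F = 38.6 × 4.181 × 21.7 / 0.19 = 18430 mg

18400 mg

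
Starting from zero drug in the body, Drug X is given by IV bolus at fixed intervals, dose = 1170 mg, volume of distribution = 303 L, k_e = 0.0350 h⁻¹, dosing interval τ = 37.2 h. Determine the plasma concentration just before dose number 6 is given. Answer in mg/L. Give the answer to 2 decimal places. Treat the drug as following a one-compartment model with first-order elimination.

1.44 mg/L

C₀ per dose = Dose / Vd = 1170 / 303 = 3.861 mg/L
Fraction remaining after one interval: r = e^(−kτ) = e^(−0.03500 × 37.2) = 0.2720
Before dose 6, 5 doses have been given (aged 1τ, 2τ, 3τ, 4τ, 5τ).
C_trough = C₀ × (r + r² + … + r^5) = C₀ × r(1−r^5)/(1−r)
        = 3.861 × 0.2720 × (1 − 0.001489) / (1 − 0.2720) = 1.440 mg/L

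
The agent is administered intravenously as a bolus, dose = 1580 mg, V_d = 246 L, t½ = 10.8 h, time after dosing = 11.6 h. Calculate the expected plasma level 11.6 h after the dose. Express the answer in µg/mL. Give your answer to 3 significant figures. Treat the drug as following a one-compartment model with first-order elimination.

C₀ = Dose / Vd = 1580 / 246 = 6.423 mg/L
k = ln2 / t½ = 0.693147 / 10.8 = 0.06418 h⁻¹
C = C₀ · e^(−k·t) = 6.423 × e^(−0.06418 × 11.6)
  = 6.423 × 0.4750 = 3.051 mg/L
(3.051 mg/L = 3.051 µg/mL)

3.05 µg/mL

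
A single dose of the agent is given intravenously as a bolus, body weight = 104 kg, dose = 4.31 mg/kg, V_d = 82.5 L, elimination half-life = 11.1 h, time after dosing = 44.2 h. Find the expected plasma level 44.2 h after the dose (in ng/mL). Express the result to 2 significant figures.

340 ng/mL

Total dose = 4.31 × 104 = 448.2 mg
C₀ = Dose / Vd = 448.2 / 82.5 = 5.433 mg/L
k = ln2 / t½ = 0.693147 / 11.1 = 0.06245 h⁻¹
C = C₀ · e^(−k·t) = 5.433 × e^(−0.06245 × 44.2)
  = 5.433 × 0.06327 = 0.3437 mg/L
Convert: 0.3437 mg/L × 1000 = 343.7 ng/mL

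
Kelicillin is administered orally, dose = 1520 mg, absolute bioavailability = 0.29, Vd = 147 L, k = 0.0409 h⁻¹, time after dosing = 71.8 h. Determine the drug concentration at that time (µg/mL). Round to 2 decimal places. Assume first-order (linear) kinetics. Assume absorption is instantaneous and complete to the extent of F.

Amount reaching circulation = F × Dose = 0.29 × 1520 = 440.8 mg
C₀ = F·Dose / Vd = 440.8 / 147 = 2.999 mg/L
C = C₀ · e^(−k·t) = 2.999 × e^(−0.04090 × 71.8)
  = 2.999 × 0.05304 = 0.1591 mg/L
(0.1591 mg/L = 0.1591 µg/mL)

0.16 µg/mL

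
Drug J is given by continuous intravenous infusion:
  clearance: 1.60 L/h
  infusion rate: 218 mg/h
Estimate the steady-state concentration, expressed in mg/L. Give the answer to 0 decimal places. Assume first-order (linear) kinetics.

At steady state Css = R₀ / CL = 218 / 1.600 = 136.3 mg/L

136 mg/L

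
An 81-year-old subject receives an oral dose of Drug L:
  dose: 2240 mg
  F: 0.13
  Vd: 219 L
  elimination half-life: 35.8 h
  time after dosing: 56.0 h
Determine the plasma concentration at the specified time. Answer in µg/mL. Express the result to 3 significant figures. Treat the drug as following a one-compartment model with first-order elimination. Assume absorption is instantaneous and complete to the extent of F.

Amount reaching circulation = F × Dose = 0.13 × 2240 = 291.2 mg
C₀ = F·Dose / Vd = 291.2 / 219 = 1.330 mg/L
k = ln2 / t½ = 0.693147 / 35.8 = 0.01936 h⁻¹
C = C₀ · e^(−k·t) = 1.330 × e^(−0.01936 × 56.0)
  = 1.330 × 0.3382 = 0.4498 mg/L
(0.4498 mg/L = 0.4498 µg/mL)

0.450 µg/mL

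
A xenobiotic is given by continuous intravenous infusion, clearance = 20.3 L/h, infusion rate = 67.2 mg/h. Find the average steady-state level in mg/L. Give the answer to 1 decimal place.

3.3 mg/L

At steady state Css = R₀ / CL = 67.2 / 20.30 = 3.310 mg/L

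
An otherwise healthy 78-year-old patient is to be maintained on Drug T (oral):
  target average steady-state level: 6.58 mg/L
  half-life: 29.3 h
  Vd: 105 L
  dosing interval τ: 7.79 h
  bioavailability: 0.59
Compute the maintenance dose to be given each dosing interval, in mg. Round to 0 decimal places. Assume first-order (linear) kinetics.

k = ln2 / t½ = 0.693147 / 29.3 = 0.02366 h⁻¹
CL = k × Vd = 0.02366 × 105 = 2.484 L/h
At steady state, F × (Dose/τ) = Css × CL.
Dose = Css × CL × τ / F = 6.58 × 2.484 × 7.79 / 0.59 = 215.8 mg

216 mg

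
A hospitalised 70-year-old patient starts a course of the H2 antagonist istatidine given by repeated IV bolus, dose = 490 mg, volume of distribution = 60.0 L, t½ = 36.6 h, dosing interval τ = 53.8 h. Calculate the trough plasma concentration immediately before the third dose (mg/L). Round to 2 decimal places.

4.01 mg/L

C₀ per dose = Dose / Vd = 490 / 60.0 = 8.167 mg/L
k = ln2 / t½ = 0.693147 / 36.6 = 0.01894 h⁻¹
Fraction remaining after one interval: r = e^(−kτ) = e^(−0.01894 × 53.8) = 0.3610
Before dose 3, 2 doses have been given (aged 1τ, 2τ).
C_trough = C₀ × (r + r²) = 8.167 × (0.3610 + 0.1303) = 4.012 mg/L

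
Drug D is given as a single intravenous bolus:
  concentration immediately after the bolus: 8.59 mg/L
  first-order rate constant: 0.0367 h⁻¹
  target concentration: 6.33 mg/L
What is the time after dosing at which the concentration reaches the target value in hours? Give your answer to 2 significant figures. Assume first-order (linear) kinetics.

8.3 h

t = ln(C₀ / C) / k = ln(8.590 / 6.33) / 0.03670
  = ln(1.357) / 0.03670 = 0.3053 / 0.03670 = 8.319 h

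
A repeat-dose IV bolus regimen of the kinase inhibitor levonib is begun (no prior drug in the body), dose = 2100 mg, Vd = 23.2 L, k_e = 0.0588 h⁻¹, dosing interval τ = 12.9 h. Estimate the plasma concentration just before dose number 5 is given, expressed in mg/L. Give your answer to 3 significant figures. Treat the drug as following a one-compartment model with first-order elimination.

C₀ per dose = Dose / Vd = 2100 / 23.2 = 90.52 mg/L
Fraction remaining after one interval: r = e^(−kτ) = e^(−0.05880 × 12.9) = 0.4684
Before dose 5, 4 doses have been given (aged 1τ, 2τ, 3τ, 4τ).
C_trough = C₀ × (r + r² + … + r^4) = C₀ × r(1−r^4)/(1−r)
        = 90.52 × 0.4684 × (1 − 0.04814) / (1 − 0.4684) = 75.92 mg/L

75.9 mg/L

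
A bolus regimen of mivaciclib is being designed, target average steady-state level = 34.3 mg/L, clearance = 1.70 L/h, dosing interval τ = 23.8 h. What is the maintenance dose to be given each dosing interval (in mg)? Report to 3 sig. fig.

At steady state, Dose/τ = Css × CL.
Dose = Css × CL × τ = 34.3 × 1.700 × 23.8 = 1388 mg

1390 mg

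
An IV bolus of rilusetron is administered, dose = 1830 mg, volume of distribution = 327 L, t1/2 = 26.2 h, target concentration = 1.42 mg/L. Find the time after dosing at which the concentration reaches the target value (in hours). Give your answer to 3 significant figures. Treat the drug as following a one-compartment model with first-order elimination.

51.8 h

C₀ = Dose / Vd = 1830 / 327 = 5.596 mg/L
k = ln2 / t½ = 0.693147 / 26.2 = 0.02646 h⁻¹
t = ln(C₀ / C) / k = ln(5.596 / 1.42) / 0.02646
  = ln(3.941) / 0.02646 = 1.371 / 0.02646 = 51.81 h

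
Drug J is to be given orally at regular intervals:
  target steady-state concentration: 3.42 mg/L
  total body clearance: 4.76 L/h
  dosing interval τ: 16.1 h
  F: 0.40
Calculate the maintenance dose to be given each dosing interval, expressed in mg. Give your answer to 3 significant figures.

655 mg

At steady state, F × (Dose/τ) = Css × CL.
Dose = Css × CL × τ / F = 3.42 × 4.760 × 16.1 / 0.40 = 655.2 mg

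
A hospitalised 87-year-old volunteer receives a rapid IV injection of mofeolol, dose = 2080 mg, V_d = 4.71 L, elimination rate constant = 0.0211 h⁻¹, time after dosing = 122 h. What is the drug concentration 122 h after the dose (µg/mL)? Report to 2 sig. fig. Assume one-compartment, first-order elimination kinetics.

C₀ = Dose / Vd = 2080 / 4.71 = 441.6 mg/L
C = C₀ · e^(−k·t) = 441.6 × e^(−0.02110 × 122)
  = 441.6 × 0.07621 = 33.65 mg/L
(33.65 mg/L = 33.65 µg/mL)

34 µg/mL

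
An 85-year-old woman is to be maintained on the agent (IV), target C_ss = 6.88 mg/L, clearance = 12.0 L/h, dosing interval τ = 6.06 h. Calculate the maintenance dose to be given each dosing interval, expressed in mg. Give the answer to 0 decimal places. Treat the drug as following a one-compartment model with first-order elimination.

At steady state, Dose/τ = Css × CL.
Dose = Css × CL × τ = 6.88 × 12.00 × 6.06 = 500.3 mg

500 mg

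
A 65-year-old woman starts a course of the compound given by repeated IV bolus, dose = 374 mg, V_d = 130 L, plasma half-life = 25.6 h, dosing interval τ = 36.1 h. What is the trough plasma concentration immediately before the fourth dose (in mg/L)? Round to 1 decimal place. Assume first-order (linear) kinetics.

C₀ per dose = Dose / Vd = 374 / 130 = 2.877 mg/L
k = ln2 / t½ = 0.693147 / 25.6 = 0.02708 h⁻¹
Fraction remaining after one interval: r = e^(−kτ) = e^(−0.02708 × 36.1) = 0.3762
Before dose 4, 3 doses have been given (aged 1τ, 2τ, 3τ).
C_trough = C₀ × (r + r² + … + r^3) = C₀ × r(1−r^3)/(1−r)
        = 2.877 × 0.3762 × (1 − 0.05324) / (1 − 0.3762) = 1.643 mg/L

1.6 mg/L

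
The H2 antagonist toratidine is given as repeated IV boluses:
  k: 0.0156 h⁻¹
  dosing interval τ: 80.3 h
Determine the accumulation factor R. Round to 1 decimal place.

e^(−kτ) = e^(−0.01560 × 80.3) = 0.2857
Accumulation ratio R = 1 / (1 − e^(−kτ)) = 1 / (1 − 0.2857) = 1.400

1.4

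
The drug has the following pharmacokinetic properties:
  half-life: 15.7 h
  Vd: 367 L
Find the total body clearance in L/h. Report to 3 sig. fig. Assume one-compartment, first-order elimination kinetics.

16.2 L/h

k = ln2 / t½ = 0.693147 / 15.7 = 0.04415 h⁻¹
CL = k × Vd = 0.04415 × 367 = 16.20 L/h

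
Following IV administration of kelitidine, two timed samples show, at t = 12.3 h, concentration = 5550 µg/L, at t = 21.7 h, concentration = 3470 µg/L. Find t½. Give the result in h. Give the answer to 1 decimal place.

k = ln(C₁/C₂) / (t₂ − t₁) = ln(5550/3470) / (21.7 − 12.3)
  = 0.4696 / 9.400 = 0.04996 h⁻¹
t½ = ln2 / k = 0.693147 / 0.04996 = 13.87 h

13.9 h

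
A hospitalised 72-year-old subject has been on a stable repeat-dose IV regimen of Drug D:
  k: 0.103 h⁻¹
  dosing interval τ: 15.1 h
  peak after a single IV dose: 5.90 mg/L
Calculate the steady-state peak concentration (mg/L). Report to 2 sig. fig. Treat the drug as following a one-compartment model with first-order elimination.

7.5 mg/L

e^(−kτ) = e^(−0.1030 × 15.1) = 0.2111
Accumulation ratio R = 1 / (1 − e^(−kτ)) = 1 / (1 − 0.2111) = 1.268
Steady-state peak = C₀ × R = 5.90 × 1.268 = 7.481 mg/L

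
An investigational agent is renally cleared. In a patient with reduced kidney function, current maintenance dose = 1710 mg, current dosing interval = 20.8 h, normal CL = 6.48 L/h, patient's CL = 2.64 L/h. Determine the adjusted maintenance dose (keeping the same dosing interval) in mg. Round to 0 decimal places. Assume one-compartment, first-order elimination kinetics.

To keep the same average steady-state level, dosing rate must scale with clearance.
CL ratio = 2.64 / 6.48 = 0.4074
New dose (same interval) = 1710 × 0.4074 = 696.7 mg

697 mg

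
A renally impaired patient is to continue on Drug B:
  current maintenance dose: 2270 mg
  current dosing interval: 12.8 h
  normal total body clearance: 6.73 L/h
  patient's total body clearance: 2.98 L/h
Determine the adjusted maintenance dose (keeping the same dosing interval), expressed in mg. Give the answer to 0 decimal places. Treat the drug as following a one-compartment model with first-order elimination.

1005 mg

To keep the same average steady-state level, dosing rate must scale with clearance.
CL ratio = 2.98 / 6.73 = 0.4428
New dose (same interval) = 2270 × 0.4428 = 1005 mg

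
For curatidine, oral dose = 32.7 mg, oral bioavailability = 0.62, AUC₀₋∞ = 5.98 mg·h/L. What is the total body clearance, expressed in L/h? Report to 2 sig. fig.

CL = F·Dose / AUC = 0.62 × 32.7 / 5.98 = 3.390 L/h

3.4 L/h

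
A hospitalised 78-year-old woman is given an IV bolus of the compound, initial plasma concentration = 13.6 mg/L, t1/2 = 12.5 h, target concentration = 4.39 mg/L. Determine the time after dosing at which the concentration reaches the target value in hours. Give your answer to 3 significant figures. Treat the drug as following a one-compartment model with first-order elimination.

20.4 h

k = ln2 / t½ = 0.693147 / 12.5 = 0.05545 h⁻¹
t = ln(C₀ / C) / k = ln(13.60 / 4.39) / 0.05545
  = ln(3.098) / 0.05545 = 1.131 / 0.05545 = 20.40 h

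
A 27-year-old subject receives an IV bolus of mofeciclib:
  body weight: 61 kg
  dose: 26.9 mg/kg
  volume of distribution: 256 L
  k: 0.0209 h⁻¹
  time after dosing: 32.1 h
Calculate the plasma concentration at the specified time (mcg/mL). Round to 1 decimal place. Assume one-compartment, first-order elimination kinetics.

3.3 mcg/mL

Total dose = 26.9 × 61 = 1641 mg
C₀ = Dose / Vd = 1641 / 256 = 6.410 mg/L
C = C₀ · e^(−k·t) = 6.410 × e^(−0.02090 × 32.1)
  = 6.410 × 0.5113 = 3.277 mg/L
(3.277 mg/L = 3.277 mcg/mL)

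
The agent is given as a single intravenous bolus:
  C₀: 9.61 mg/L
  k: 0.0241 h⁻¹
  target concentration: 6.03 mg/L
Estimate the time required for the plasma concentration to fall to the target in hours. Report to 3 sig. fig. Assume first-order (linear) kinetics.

19.3 h

t = ln(C₀ / C) / k = ln(9.610 / 6.03) / 0.02410
  = ln(1.594) / 0.02410 = 0.4662 / 0.02410 = 19.34 h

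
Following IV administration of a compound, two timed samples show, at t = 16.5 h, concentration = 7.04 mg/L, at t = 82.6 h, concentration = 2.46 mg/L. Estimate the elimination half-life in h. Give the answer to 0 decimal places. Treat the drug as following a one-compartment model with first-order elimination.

44 h

k = ln(C₁/C₂) / (t₂ − t₁) = ln(7.04/2.46) / (82.6 − 16.5)
  = 1.051 / 66.10 = 0.01590 h⁻¹
t½ = ln2 / k = 0.693147 / 0.01590 = 43.59 h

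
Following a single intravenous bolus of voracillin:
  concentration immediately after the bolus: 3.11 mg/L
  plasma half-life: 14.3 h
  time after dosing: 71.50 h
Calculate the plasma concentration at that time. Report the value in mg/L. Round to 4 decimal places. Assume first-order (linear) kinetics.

0.0972 mg/L

k = ln2 / t½ = 0.693147 / 14.3 = 0.04847 h⁻¹
t / t½ = 71.50 / 14.3 = 5 half-lives
C = C₀ × (1/2)^5 = 3.110 × 0.03125 = 0.09719 mg/L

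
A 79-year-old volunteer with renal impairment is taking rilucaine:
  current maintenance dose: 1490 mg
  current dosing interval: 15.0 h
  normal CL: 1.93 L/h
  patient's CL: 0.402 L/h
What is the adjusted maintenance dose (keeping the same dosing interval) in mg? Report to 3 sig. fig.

To keep the same average steady-state level, dosing rate must scale with clearance.
CL ratio = 0.402 / 1.93 = 0.2083
New dose (same interval) = 1490 × 0.2083 = 310.4 mg

310 mg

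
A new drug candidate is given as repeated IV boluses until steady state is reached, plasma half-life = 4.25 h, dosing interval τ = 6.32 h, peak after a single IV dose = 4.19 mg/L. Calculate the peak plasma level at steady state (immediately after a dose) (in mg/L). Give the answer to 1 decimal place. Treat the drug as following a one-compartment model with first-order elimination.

k = ln2 / t½ = 0.693147 / 4.25 = 0.1631 h⁻¹
e^(−kτ) = e^(−0.1631 × 6.32) = 0.3567
Accumulation ratio R = 1 / (1 − e^(−kτ)) = 1 / (1 − 0.3567) = 1.554
Steady-state peak = C₀ × R = 4.19 × 1.554 = 6.511 mg/L

6.5 mg/L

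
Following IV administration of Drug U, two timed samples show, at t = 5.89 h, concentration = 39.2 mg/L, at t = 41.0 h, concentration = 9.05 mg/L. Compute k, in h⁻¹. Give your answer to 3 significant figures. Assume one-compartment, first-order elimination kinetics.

k = ln(C₁/C₂) / (t₂ − t₁) = ln(39.2/9.05) / (41.0 − 5.89)
  = 1.466 / 35.11 = 0.04175 h⁻¹

0.0418 h⁻¹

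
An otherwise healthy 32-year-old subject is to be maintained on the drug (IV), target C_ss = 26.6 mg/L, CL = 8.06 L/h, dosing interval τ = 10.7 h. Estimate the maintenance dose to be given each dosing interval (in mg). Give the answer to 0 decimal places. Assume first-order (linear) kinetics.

2294 mg

At steady state, Dose/τ = Css × CL.
Dose = Css × CL × τ = 26.6 × 8.060 × 10.7 = 2294 mg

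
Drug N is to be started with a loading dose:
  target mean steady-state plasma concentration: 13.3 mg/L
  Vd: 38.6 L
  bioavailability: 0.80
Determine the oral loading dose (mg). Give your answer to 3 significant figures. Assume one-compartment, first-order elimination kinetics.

LD = Css × Vd / F = 13.3 × 38.6 / 0.80 = 641.7 mg

642 mg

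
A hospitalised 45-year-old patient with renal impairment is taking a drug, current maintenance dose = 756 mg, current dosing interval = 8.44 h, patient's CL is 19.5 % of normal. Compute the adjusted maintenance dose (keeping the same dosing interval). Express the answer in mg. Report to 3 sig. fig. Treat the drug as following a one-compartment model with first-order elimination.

147 mg

To keep the same average steady-state level, dosing rate must scale with clearance.
CL ratio = 19.5 / 100 = 0.1950
New dose (same interval) = 756 × 0.1950 = 147.4 mg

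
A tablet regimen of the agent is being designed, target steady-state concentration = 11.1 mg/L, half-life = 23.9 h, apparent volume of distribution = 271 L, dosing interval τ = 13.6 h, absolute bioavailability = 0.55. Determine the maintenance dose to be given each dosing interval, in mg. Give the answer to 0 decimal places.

k = ln2 / t½ = 0.693147 / 23.9 = 0.02900 h⁻¹
CL = k × Vd = 0.02900 × 271 = 7.859 L/h
At steady state, F × (Dose/τ) = Css × CL.
Dose = Css × CL × τ / F = 11.1 × 7.859 × 13.6 / 0.55 = 2157 mg

2157 mg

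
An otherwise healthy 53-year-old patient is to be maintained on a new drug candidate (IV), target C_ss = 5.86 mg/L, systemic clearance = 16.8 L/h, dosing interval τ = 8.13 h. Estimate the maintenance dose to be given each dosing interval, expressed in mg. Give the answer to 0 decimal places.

At steady state, Dose/τ = Css × CL.
Dose = Css × CL × τ = 5.86 × 16.80 × 8.13 = 800.4 mg

800 mg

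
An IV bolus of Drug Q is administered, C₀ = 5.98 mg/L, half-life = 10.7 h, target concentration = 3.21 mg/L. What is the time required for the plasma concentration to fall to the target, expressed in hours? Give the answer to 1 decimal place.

k = ln2 / t½ = 0.693147 / 10.7 = 0.06478 h⁻¹
t = ln(C₀ / C) / k = ln(5.980 / 3.21) / 0.06478
  = ln(1.863) / 0.06478 = 0.6222 / 0.06478 = 9.605 h

9.6 h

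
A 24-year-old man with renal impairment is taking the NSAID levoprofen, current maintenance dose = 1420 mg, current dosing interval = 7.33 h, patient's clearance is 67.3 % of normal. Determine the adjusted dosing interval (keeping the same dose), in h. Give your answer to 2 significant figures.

To keep the same average steady-state level, dosing rate must scale with clearance.
CL ratio = 67.3 / 100 = 0.6730
New interval (same dose) = 7.33 / 0.6730 = 10.89 h

11 h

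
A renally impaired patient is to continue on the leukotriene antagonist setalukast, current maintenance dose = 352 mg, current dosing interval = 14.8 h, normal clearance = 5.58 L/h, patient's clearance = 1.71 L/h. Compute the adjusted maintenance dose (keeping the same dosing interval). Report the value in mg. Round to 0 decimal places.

To keep the same average steady-state level, dosing rate must scale with clearance.
CL ratio = 1.71 / 5.58 = 0.3065
New dose (same interval) = 352 × 0.3065 = 107.9 mg

108 mg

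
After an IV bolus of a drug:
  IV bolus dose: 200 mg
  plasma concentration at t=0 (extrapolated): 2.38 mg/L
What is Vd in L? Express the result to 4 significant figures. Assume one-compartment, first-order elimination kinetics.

84.03 L

Vd = Dose / C₀ = 200.0 / 2.38 = 84.03 L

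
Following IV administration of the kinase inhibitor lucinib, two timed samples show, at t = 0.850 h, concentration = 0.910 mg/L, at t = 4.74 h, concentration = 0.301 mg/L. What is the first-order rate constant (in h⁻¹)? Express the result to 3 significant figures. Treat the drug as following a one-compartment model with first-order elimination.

k = ln(C₁/C₂) / (t₂ − t₁) = ln(0.910/0.301) / (4.74 − 0.850)
  = 1.106 / 3.890 = 0.2843 h⁻¹

0.284 h⁻¹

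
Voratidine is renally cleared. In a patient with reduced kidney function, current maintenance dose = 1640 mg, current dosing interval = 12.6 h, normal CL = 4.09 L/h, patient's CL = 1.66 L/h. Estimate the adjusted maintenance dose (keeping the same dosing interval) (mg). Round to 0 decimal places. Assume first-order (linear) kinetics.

To keep the same average steady-state level, dosing rate must scale with clearance.
CL ratio = 1.66 / 4.09 = 0.4059
New dose (same interval) = 1640 × 0.4059 = 665.7 mg

666 mg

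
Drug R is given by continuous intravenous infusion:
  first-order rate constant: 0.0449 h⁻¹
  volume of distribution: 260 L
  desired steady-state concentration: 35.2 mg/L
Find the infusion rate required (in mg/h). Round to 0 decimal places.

CL = k × Vd = 0.04490 × 260 = 11.67 L/h
At steady state, infusion rate R₀ = Css × CL = 35.2 × 11.67 = 410.8 mg/h

411 mg/h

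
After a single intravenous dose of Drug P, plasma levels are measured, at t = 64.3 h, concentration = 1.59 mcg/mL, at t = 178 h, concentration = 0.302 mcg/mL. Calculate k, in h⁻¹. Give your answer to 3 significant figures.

k = ln(C₁/C₂) / (t₂ − t₁) = ln(1.59/0.302) / (178 − 64.3)
  = 1.661 / 113.7 = 0.01461 h⁻¹

0.0146 h⁻¹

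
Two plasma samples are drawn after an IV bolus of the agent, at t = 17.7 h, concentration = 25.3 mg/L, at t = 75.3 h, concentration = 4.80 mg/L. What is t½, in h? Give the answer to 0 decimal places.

k = ln(C₁/C₂) / (t₂ − t₁) = ln(25.3/4.80) / (75.3 − 17.7)
  = 1.662 / 57.60 = 0.02885 h⁻¹
t½ = ln2 / k = 0.693147 / 0.02885 = 24.03 h

24 h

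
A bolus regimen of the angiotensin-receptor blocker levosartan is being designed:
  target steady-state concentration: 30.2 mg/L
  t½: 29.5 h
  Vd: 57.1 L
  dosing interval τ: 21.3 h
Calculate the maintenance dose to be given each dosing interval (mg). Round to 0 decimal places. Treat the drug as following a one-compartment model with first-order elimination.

863 mg

k = ln2 / t½ = 0.693147 / 29.5 = 0.02350 h⁻¹
CL = k × Vd = 0.02350 × 57.1 = 1.342 L/h
At steady state, Dose/τ = Css × CL.
Dose = Css × CL × τ = 30.2 × 1.342 × 21.3 = 863.3 mg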